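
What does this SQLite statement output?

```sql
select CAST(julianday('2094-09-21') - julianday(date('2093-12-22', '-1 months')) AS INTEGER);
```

Adding -1 month to 2093-12-22 gives 2093-11-22.
8 days remain in November 2093 after the 22nd (30 − 22).
Full months from December 2093 through August 2094 contribute their day counts.
Then 21 days into September 2094.
Total: 8 + 31 + 31 + 28 + 31 + 30 + 31 + 30 + 31 + 31 + 21 = 303.

303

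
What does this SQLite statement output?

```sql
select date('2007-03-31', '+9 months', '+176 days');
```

2008-06-24

Adding +9 months to 2007-03-31 gives 2007-12-31.
Applying '+176 days' to 2007-12-31: counting 176 days forward gives 2008-06-24.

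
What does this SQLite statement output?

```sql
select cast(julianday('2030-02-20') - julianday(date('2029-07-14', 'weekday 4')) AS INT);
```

`weekday 4` advances to the next Thursday; 2029-07-14 is a Saturday, so it moves forward to 2029-07-19.
12 days remain in July 2029 after the 19th (31 − 19).
Full months from August 2029 through January 2030 contribute their day counts.
Then 20 days into February 2030.
Total: 12 + 31 + 30 + 31 + 30 + 31 + 31 + 20 = 216.

216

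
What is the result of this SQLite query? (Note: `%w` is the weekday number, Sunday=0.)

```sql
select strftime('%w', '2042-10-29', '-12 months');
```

2

First apply '-12 months': 2042-10-29 → 2041-10-29.
2041-10-29 is a Tuesday; with Sunday=0 that is 2.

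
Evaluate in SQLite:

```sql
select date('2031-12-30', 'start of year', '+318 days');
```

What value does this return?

`start of year` rewinds 2031-12-30 to 2031-01-01.
Applying '+318 days' to 2031-01-01: counting 318 days forward gives 2031-11-15.

2031-11-15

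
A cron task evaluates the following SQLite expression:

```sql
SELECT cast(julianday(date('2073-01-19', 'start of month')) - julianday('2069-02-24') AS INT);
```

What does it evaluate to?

1407

`start of month` rewinds 2073-01-19 to 2073-01-01.
4 days remain in February 2069 after the 24th (28 − 24).
Full months from March 2069 through December 2072 contribute their day counts.
Then 1 day into January 2073.
Total: 4 + 31 + 30 + 31 + 30 + 31 + 31 + 30 + 31 + 30 + 31 + 31 + 28 + 31 + 30 + 31 + 30 + 31 + 31 + 30 + 31 + 30 + 31 + 31 + 28 + 31 + 30 + 31 + 30 + 31 + 31 + 30 + 31 + 30 + 31 + 31 + 29 + 31 + 30 + 31 + 30 + 31 + 31 + 30 + 31 + 30 + 31 + 1 = 1407.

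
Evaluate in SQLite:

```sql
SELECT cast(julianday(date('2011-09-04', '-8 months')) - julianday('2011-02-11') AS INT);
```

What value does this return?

-38

Adding -8 months to 2011-09-04 gives 2011-01-04.
27 days remain in January 2011 after the 4th (31 − 4).
Then 11 days into February 2011.
Total: 27 + 11 = 38.
The subtraction is earlier − later, so the result is −38 → -38.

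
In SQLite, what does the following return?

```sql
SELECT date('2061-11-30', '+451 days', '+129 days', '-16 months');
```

2062-03-03

Applying '+451 days' to 2061-11-30: counting 451 days forward gives 2063-02-24.
Applying '+129 days' to 2063-02-24: counting 129 days forward gives 2063-07-03.
Adding -16 months to 2063-07-03 gives 2062-03-03.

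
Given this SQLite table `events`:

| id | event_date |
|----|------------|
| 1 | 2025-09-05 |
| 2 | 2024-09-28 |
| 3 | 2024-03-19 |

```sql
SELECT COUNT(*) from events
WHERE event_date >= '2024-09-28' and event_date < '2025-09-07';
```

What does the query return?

2

Rows in [2024-09-28, 2025-09-07): 2025-09-05, 2024-09-28 → 2 rows.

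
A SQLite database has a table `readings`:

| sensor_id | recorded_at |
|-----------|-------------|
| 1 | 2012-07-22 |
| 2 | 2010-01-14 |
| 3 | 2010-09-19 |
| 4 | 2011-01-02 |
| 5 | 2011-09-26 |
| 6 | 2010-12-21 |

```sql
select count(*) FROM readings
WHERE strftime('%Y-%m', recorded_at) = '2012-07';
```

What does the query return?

Rows with year-month 2012-07: 2012-07-22 → 1.

1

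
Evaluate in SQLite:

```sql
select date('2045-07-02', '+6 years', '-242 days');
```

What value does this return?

2050-11-02

Adding +6 years to 2045-07-02 gives 2051-07-02.
Applying '-242 days' to 2051-07-02: counting 242 days back gives 2050-11-02.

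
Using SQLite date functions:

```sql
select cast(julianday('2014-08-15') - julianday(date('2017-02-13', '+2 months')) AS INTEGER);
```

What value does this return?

-972

Adding +2 months to 2017-02-13 gives 2017-04-13.
16 days remain in August 2014 after the 15th (31 − 15).
Full months from September 2014 through March 2017 contribute their day counts.
Then 13 days into April 2017.
Total: 16 + 30 + 31 + 30 + 31 + 31 + 28 + 31 + 30 + 31 + 30 + 31 + 31 + 30 + 31 + 30 + 31 + 31 + 29 + 31 + 30 + 31 + 30 + 31 + 31 + 30 + 31 + 30 + 31 + 31 + 28 + 31 + 13 = 972.
The subtraction is earlier − later, so the result is −972 → -972.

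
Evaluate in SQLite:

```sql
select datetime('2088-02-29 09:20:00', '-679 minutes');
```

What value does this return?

679 minutes = 11h 19m; -679 minutes from 2088-02-29 09:20:00 is 2088-02-28 22:01:00 (crosses midnight).

2088-02-28 22:01:00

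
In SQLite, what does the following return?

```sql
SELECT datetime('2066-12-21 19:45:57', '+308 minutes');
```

308 minutes = 5h 8m; +308 minutes from 2066-12-21 19:45:57 is 2066-12-22 00:53:57 (crosses midnight).

2066-12-22 00:53:57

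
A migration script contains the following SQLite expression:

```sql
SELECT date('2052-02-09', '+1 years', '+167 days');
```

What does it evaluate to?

2053-07-26

Adding +1 year to 2052-02-09 gives 2053-02-09.
Applying '+167 days' to 2053-02-09: counting 167 days forward gives 2053-07-26.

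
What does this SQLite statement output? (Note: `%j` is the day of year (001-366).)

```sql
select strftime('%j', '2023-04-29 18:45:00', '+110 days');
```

First apply '+110 days': 2023-04-29 18:45:00 → 2023-08-17 18:45:00.
Day-of-year for 2023-08-17: days since 2023-01-01 inclusive = 229, zero-padded to 229.

229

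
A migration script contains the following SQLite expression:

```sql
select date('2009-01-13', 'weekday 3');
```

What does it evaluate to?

`weekday 3` advances to the next Wednesday; 2009-01-13 is a Tuesday, so it moves forward to 2009-01-14.

2009-01-14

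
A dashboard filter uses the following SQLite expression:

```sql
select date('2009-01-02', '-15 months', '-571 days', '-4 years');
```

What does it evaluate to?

Adding -15 months to 2009-01-02 gives 2007-10-02.
Applying '-571 days' to 2007-10-02: counting 571 days back gives 2006-03-10.
Adding -4 years to 2006-03-10 gives 2002-03-10.

2002-03-10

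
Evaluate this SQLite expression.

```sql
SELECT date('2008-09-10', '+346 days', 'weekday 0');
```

2009-08-23

Applying '+346 days' to 2008-09-10: counting 346 days forward gives 2009-08-22.
`weekday 0` advances to the next Sunday; 2009-08-22 is a Saturday, so it moves forward to 2009-08-23.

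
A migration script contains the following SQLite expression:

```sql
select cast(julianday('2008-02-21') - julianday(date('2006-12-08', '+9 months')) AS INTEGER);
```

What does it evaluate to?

Adding +9 months to 2006-12-08 gives 2007-09-08.
22 days remain in September 2007 after the 8th (30 − 8).
October 2007: 31 days.
November 2007: 30 days.
December 2007: 31 days.
January 2008: 31 days.
Then 21 days into February 2008.
Total: 22 + 31 + 30 + 31 + 31 + 21 = 166.

166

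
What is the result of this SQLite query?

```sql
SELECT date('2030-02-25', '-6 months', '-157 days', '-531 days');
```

Adding -6 months to 2030-02-25 gives 2029-08-25.
Applying '-157 days' to 2029-08-25: counting 157 days back gives 2029-03-21.
Applying '-531 days' to 2029-03-21: counting 531 days back gives 2027-10-07.

2027-10-07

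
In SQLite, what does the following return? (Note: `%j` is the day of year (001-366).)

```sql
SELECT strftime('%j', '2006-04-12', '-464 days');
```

003

First apply '-464 days': 2006-04-12 → 2005-01-03.
Day-of-year for 2005-01-03: days since 2005-01-01 inclusive = 3, zero-padded to 003.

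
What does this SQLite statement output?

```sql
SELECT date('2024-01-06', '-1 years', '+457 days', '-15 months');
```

Adding -1 year to 2024-01-06 gives 2023-01-06.
Applying '+457 days' to 2023-01-06: counting 457 days forward gives 2024-04-07.
Adding -15 months to 2024-04-07 gives 2023-01-07.

2023-01-07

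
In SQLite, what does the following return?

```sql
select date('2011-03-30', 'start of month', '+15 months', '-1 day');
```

`start of month` rewinds 2011-03-30 to 2011-03-01.
Adding +15 months to 2011-03-01 gives 2012-06-01.
Going back 1 day from 2012-06-01 reaches 2012-05-31 (last day of May, 31 days).

2012-05-31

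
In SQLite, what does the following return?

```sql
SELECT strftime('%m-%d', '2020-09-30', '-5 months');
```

04-30

First apply '-5 months': 2020-09-30 → 2020-04-30.
`%m-%d` extracts the month-day: 04-30.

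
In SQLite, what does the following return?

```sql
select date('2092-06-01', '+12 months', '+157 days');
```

2093-11-05

Adding +12 months to 2092-06-01 gives 2093-06-01.
Applying '+157 days' to 2093-06-01: counting 157 days forward gives 2093-11-05.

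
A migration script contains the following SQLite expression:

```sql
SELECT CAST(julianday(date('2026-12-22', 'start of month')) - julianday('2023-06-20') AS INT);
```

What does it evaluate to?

1260

`start of month` rewinds 2026-12-22 to 2026-12-01.
10 days remain in June 2023 after the 20th (30 − 20).
Full months from July 2023 through November 2026 contribute their day counts.
Then 1 day into December 2026.
Total: 10 + 31 + 31 + 30 + 31 + 30 + 31 + 31 + 29 + 31 + 30 + 31 + 30 + 31 + 31 + 30 + 31 + 30 + 31 + 31 + 28 + 31 + 30 + 31 + 30 + 31 + 31 + 30 + 31 + 30 + 31 + 31 + 28 + 31 + 30 + 31 + 30 + 31 + 31 + 30 + 31 + 30 + 1 = 1260.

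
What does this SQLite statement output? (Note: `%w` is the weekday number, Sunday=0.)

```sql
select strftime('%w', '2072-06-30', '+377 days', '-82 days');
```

5

First apply '+377 days', '-82 days': 2072-06-30 → 2073-04-21.
2073-04-21 is a Friday; with Sunday=0 that is 5.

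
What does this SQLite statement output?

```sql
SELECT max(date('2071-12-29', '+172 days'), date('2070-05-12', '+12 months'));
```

date('2071-12-29', '+172 days') → 2072-06-18.
date('2070-05-12', '+12 months') → 2071-05-12.
Later of the two is 2072-06-18.

2072-06-18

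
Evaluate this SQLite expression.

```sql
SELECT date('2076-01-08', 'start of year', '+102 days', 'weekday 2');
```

`start of year` rewinds 2076-01-08 to 2076-01-01.
Applying '+102 days' to 2076-01-01: counting 102 days forward gives 2076-04-12.
`weekday 2` advances to the next Tuesday; 2076-04-12 is a Sunday, so it moves forward to 2076-04-14.

2076-04-14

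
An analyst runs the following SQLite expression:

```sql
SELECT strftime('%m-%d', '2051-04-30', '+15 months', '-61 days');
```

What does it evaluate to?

05-30

First apply '+15 months', '-61 days': 2051-04-30 → 2052-05-30.
`%m-%d` extracts the month-day: 05-30.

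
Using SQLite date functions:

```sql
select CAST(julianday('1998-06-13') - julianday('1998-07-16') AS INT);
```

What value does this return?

17 days remain in June 1998 after the 13th (30 − 13).
Then 16 days into July 1998.
Total: 17 + 16 = 33.
The subtraction is earlier − later, so the result is −33 → -33.

-33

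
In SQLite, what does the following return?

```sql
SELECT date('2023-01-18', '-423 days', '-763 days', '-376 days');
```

2018-10-09

Applying '-423 days' to 2023-01-18: counting 423 days back gives 2021-11-21.
Applying '-763 days' to 2021-11-21: counting 763 days back gives 2019-10-20.
Applying '-376 days' to 2019-10-20: counting 376 days back gives 2018-10-09.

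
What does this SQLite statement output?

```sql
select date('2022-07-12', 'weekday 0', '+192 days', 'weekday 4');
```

2023-01-26

`weekday 0` advances to the next Sunday; 2022-07-12 is a Tuesday, so it moves forward to 2022-07-17.
Applying '+192 days' to 2022-07-17: counting 192 days forward gives 2023-01-25.
`weekday 4` advances to the next Thursday; 2023-01-25 is a Wednesday, so it moves forward to 2023-01-26.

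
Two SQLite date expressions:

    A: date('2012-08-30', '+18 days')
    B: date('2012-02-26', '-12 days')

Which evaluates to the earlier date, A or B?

B

A = 2012-09-17.
B = 2012-02-14.
B is earlier.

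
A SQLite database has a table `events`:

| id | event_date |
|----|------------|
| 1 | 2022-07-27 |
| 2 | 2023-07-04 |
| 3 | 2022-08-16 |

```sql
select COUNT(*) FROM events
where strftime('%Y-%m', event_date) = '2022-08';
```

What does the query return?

Rows with year-month 2022-08: 2022-08-16 → 1.

1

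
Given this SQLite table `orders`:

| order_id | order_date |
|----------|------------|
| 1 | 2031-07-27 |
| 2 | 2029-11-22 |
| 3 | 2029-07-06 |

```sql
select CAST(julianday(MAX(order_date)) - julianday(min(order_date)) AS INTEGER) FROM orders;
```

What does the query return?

MIN = 2029-07-06, MAX = 2031-07-27.
25 days remain in July 2029 after the 6th (31 − 6).
Full months from August 2029 through June 2031 contribute their day counts.
Then 27 days into July 2031.
Total: 25 + 31 + 30 + 31 + 30 + 31 + 31 + 28 + 31 + 30 + 31 + 30 + 31 + 31 + 30 + 31 + 30 + 31 + 31 + 28 + 31 + 30 + 31 + 30 + 27 = 751.

751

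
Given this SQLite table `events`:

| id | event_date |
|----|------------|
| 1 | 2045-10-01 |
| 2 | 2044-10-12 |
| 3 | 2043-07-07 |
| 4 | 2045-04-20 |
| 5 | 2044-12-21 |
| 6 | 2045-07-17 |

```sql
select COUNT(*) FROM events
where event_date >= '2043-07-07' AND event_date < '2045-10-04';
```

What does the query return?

6

Rows in [2043-07-07, 2045-10-04): 2045-10-01, 2044-10-12, 2043-07-07, 2045-04-20, 2044-12-21, 2045-07-17 → 6 rows.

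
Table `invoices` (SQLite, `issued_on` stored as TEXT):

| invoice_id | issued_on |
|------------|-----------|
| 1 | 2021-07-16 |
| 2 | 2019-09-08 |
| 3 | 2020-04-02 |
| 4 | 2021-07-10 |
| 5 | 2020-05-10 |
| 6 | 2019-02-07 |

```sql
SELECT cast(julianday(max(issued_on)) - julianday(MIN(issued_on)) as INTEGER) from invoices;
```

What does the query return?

890

MIN = 2019-02-07, MAX = 2021-07-16.
21 days remain in February 2019 after the 7th (28 − 7).
Full months from March 2019 through June 2021 contribute their day counts.
Then 16 days into July 2021.
Total: 21 + 31 + 30 + 31 + 30 + 31 + 31 + 30 + 31 + 30 + 31 + 31 + 29 + 31 + 30 + 31 + 30 + 31 + 31 + 30 + 31 + 30 + 31 + 31 + 28 + 31 + 30 + 31 + 30 + 16 = 890.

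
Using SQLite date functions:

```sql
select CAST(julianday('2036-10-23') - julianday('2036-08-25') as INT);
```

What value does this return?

6 days remain in August 2036 after the 25th (31 − 25).
September 2036: 30 days.
Then 23 days into October 2036.
Total: 6 + 30 + 23 = 59.

59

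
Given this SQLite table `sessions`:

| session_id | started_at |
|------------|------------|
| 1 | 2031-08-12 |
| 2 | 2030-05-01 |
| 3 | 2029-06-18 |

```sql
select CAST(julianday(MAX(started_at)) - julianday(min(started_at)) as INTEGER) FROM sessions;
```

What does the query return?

785

MIN = 2029-06-18, MAX = 2031-08-12.
12 days remain in June 2029 after the 18th (30 − 18).
Full months from July 2029 through July 2031 contribute their day counts.
Then 12 days into August 2031.
Total: 12 + 31 + 31 + 30 + 31 + 30 + 31 + 31 + 28 + 31 + 30 + 31 + 30 + 31 + 31 + 30 + 31 + 30 + 31 + 31 + 28 + 31 + 30 + 31 + 30 + 31 + 12 = 785.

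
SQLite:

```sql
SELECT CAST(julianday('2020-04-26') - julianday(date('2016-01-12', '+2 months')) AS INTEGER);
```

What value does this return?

1506

Adding +2 months to 2016-01-12 gives 2016-03-12.
19 days remain in March 2016 after the 12th (31 − 12).
Full months from April 2016 through March 2020 contribute their day counts.
Then 26 days into April 2020.
Total: 19 + 30 + 31 + 30 + 31 + 31 + 30 + 31 + 30 + 31 + 31 + 28 + 31 + 30 + 31 + 30 + 31 + 31 + 30 + 31 + 30 + 31 + 31 + 28 + 31 + 30 + 31 + 30 + 31 + 31 + 30 + 31 + 30 + 31 + 31 + 28 + 31 + 30 + 31 + 30 + 31 + 31 + 30 + 31 + 30 + 31 + 31 + 29 + 31 + 26 = 1506.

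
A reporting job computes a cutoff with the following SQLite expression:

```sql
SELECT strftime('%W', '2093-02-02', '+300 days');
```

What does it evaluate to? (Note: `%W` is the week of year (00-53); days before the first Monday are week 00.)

47

First apply '+300 days': 2093-02-02 → 2093-11-29.
2093-11-29 is a Sunday. SQLite's %W counts Mondays since the year started; the result is 47.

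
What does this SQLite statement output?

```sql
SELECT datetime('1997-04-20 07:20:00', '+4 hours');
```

+4 hours from 1997-04-20 07:20:00 is 1997-04-20 11:20:00.

1997-04-20 11:20:00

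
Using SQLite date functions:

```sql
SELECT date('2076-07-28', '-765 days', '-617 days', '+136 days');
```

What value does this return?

2073-02-28

Applying '-765 days' to 2076-07-28: counting 765 days back gives 2074-06-24.
Applying '-617 days' to 2074-06-24: counting 617 days back gives 2072-10-15.
Applying '+136 days' to 2072-10-15: counting 136 days forward gives 2073-02-28.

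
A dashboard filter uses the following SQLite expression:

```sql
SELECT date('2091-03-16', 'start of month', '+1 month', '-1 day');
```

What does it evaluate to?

`start of month` rewinds 2091-03-16 to 2091-03-01.
Adding +1 month to 2091-03-01 gives 2091-04-01.
Going back 1 day from 2091-04-01 reaches 2091-03-31 (last day of March, 31 days).

2091-03-31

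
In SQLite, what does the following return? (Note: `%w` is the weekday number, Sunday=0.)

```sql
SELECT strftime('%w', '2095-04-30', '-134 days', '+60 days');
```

2

First apply '-134 days', '+60 days': 2095-04-30 → 2095-02-15.
2095-02-15 is a Tuesday; with Sunday=0 that is 2.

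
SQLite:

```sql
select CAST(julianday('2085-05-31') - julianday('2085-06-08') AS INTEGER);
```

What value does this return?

0 days remain in May 2085 after the 31st (31 − 31).
Then 8 days into June 2085.
Total: 0 + 8 = 8.
The subtraction is earlier − later, so the result is −8 → -8.

-8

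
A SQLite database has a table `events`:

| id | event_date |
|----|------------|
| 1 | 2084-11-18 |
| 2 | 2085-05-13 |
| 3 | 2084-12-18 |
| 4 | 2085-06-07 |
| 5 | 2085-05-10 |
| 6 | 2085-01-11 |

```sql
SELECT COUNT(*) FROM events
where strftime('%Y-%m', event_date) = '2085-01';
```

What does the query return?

1

Rows with year-month 2085-01: 2085-01-11 → 1.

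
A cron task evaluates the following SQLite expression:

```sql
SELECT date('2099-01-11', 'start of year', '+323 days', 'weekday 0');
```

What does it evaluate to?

2099-11-22

`start of year` rewinds 2099-01-11 to 2099-01-01.
Applying '+323 days' to 2099-01-01: counting 323 days forward gives 2099-11-20.
`weekday 0` advances to the next Sunday; 2099-11-20 is a Friday, so it moves forward to 2099-11-22.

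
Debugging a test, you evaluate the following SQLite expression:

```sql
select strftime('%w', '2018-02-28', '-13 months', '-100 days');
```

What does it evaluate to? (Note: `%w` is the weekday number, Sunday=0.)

4

First apply '-13 months', '-100 days': 2018-02-28 → 2016-10-20.
2016-10-20 is a Thursday; with Sunday=0 that is 4.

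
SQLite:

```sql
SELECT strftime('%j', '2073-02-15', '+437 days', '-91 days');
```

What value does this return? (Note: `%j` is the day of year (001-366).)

027

First apply '+437 days', '-91 days': 2073-02-15 → 2074-01-27.
Day-of-year for 2074-01-27: days since 2074-01-01 inclusive = 27, zero-padded to 027.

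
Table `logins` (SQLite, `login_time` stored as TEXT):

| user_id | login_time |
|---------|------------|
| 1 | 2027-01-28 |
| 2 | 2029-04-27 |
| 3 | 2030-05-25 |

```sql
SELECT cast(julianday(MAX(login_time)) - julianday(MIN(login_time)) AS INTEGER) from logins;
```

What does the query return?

MIN = 2027-01-28, MAX = 2030-05-25.
3 days remain in January 2027 after the 28th (31 − 28).
Full months from February 2027 through April 2030 contribute their day counts.
Then 25 days into May 2030.
Total: 3 + 28 + 31 + 30 + 31 + 30 + 31 + 31 + 30 + 31 + 30 + 31 + 31 + 29 + 31 + 30 + 31 + 30 + 31 + 31 + 30 + 31 + 30 + 31 + 31 + 28 + 31 + 30 + 31 + 30 + 31 + 31 + 30 + 31 + 30 + 31 + 31 + 28 + 31 + 30 + 25 = 1213.

1213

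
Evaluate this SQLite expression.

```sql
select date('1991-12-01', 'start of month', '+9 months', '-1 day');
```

`start of month` rewinds 1991-12-01 to 1991-12-01.
Adding +9 months to 1991-12-01 gives 1992-09-01.
Going back 1 day from 1992-09-01 reaches 1992-08-31 (last day of August, 31 days).

1992-08-31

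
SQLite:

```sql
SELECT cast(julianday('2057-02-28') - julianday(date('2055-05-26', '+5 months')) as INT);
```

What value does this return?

Adding +5 months to 2055-05-26 gives 2055-10-26.
5 days remain in October 2055 after the 26th (31 − 26).
Full months from November 2055 through January 2057 contribute their day counts.
Then 28 days into February 2057.
Total: 5 + 30 + 31 + 31 + 29 + 31 + 30 + 31 + 30 + 31 + 31 + 30 + 31 + 30 + 31 + 31 + 28 = 491.

491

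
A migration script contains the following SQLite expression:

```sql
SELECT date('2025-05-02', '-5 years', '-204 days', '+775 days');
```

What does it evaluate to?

Adding -5 years to 2025-05-02 gives 2020-05-02.
Applying '-204 days' to 2020-05-02: counting 204 days back gives 2019-10-11.
Applying '+775 days' to 2019-10-11: counting 775 days forward gives 2021-11-24.

2021-11-24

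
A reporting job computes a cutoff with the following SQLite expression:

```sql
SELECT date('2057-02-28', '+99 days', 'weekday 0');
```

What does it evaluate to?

2057-06-10

Applying '+99 days' to 2057-02-28: counting 99 days forward gives 2057-06-07.
`weekday 0` advances to the next Sunday; 2057-06-07 is a Thursday, so it moves forward to 2057-06-10.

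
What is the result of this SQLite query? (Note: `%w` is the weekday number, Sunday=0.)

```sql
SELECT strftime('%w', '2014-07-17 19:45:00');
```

4

2014-07-17 is a Thursday; with Sunday=0 that is 4.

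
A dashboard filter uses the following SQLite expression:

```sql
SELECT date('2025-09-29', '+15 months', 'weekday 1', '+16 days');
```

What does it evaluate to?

2027-01-20

Adding +15 months to 2025-09-29 gives 2026-12-29.
`weekday 1` advances to the next Monday; 2026-12-29 is a Tuesday, so it moves forward to 2027-01-04.
Advancing 16 more days within January lands on 2027-01-20.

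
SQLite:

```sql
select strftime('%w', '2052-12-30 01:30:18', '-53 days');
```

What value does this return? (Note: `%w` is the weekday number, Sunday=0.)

First apply '-53 days': 2052-12-30 01:30:18 → 2052-11-07 01:30:18.
2052-11-07 is a Thursday; with Sunday=0 that is 4.

4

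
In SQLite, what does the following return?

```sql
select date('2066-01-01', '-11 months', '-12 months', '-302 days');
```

Adding -11 months to 2066-01-01 gives 2065-02-01.
Adding -12 months to 2065-02-01 gives 2064-02-01.
Applying '-302 days' to 2064-02-01: counting 302 days back gives 2063-04-05.

2063-04-05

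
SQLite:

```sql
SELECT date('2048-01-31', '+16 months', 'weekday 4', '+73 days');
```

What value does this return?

Adding +16 months to 2048-01-31 gives 2049-05-31.
`weekday 4` advances to the next Thursday; 2049-05-31 is a Monday, so it moves forward to 2049-06-03.
Applying '+73 days' to 2049-06-03: counting 73 days forward gives 2049-08-15.

2049-08-15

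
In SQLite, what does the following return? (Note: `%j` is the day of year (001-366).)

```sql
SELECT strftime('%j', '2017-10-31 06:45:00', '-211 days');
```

First apply '-211 days': 2017-10-31 06:45:00 → 2017-04-03 06:45:00.
Day-of-year for 2017-04-03: days since 2017-01-01 inclusive = 93, zero-padded to 093.

093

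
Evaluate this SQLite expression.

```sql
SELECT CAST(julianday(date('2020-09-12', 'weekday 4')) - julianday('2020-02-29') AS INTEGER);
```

`weekday 4` advances to the next Thursday; 2020-09-12 is a Saturday, so it moves forward to 2020-09-17.
0 days remain in February 2020 after the 29th (29 − 29).
Full months from March 2020 through August 2020 contribute their day counts.
Then 17 days into September 2020.
Total: 0 + 31 + 30 + 31 + 30 + 31 + 31 + 17 = 201.

201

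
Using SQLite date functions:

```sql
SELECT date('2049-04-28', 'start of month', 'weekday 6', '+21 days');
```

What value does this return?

2049-04-24

`start of month` rewinds 2049-04-28 to 2049-04-01.
`weekday 6` advances to the next Saturday; 2049-04-01 is a Thursday, so it moves forward to 2049-04-03.
Advancing 21 more days within April lands on 2049-04-24.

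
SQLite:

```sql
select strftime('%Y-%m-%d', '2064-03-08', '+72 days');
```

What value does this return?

First apply '+72 days': 2064-03-08 → 2064-05-19.
`%Y-%m-%d` extracts the ISO date: 2064-05-19.

2064-05-19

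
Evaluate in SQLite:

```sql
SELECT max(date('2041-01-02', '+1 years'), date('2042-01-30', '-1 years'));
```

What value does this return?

date('2041-01-02', '+1 years') → 2042-01-02.
date('2042-01-30', '-1 years') → 2041-01-30.
Later of the two is 2042-01-02.

2042-01-02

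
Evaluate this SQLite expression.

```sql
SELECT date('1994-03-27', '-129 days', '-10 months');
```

Applying '-129 days' to 1994-03-27: counting 129 days back gives 1993-11-18.
Adding -10 months to 1993-11-18 gives 1993-01-18.

1993-01-18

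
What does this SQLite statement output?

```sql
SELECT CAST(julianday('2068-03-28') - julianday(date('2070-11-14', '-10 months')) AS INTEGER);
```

Adding -10 months to 2070-11-14 gives 2070-01-14.
3 days remain in March 2068 after the 28th (31 − 28).
Full months from April 2068 through December 2069 contribute their day counts.
Then 14 days into January 2070.
Total: 3 + 30 + 31 + 30 + 31 + 31 + 30 + 31 + 30 + 31 + 31 + 28 + 31 + 30 + 31 + 30 + 31 + 31 + 30 + 31 + 30 + 31 + 14 = 657.
The subtraction is earlier − later, so the result is −657 → -657.

-657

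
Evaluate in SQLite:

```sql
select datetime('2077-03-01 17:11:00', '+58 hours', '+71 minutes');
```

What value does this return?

2077-03-04 04:22:00

+58 hours from 2077-03-01 17:11:00 is 2077-03-04 03:11:00 (crosses midnight).
71 minutes = 1h 11m; +71 minutes from 2077-03-04 03:11:00 is 2077-03-04 04:22:00.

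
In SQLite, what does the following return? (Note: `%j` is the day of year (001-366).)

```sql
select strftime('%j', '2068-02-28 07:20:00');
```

059

Day-of-year for 2068-02-28: days since 2068-01-01 inclusive = 59, zero-padded to 059.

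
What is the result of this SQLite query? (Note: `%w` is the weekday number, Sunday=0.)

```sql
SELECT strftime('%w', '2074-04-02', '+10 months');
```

6

First apply '+10 months': 2074-04-02 → 2075-02-02.
2075-02-02 is a Saturday; with Sunday=0 that is 6.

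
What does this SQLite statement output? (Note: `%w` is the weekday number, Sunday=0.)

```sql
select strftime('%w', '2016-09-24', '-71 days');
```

First apply '-71 days': 2016-09-24 → 2016-07-15.
2016-07-15 is a Friday; with Sunday=0 that is 5.

5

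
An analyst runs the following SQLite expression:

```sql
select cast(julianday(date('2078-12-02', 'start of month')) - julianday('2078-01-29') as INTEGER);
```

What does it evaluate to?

`start of month` rewinds 2078-12-02 to 2078-12-01.
2 days remain in January 2078 after the 29th (31 − 29).
Full months from February 2078 through November 2078 contribute their day counts.
Then 1 day into December 2078.
Total: 2 + 28 + 31 + 30 + 31 + 30 + 31 + 31 + 30 + 31 + 30 + 1 = 306.

306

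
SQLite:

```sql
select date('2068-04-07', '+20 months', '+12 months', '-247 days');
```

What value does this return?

Adding +20 months to 2068-04-07 gives 2069-12-07.
Adding +12 months to 2069-12-07 gives 2070-12-07.
Applying '-247 days' to 2070-12-07: counting 247 days back gives 2070-04-04.

2070-04-04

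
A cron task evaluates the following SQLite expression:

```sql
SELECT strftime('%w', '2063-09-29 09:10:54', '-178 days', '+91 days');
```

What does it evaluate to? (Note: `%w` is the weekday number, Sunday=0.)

3

First apply '-178 days', '+91 days': 2063-09-29 09:10:54 → 2063-07-04 09:10:54.
2063-07-04 is a Wednesday; with Sunday=0 that is 3.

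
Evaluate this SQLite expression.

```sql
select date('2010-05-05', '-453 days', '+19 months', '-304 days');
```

Applying '-453 days' to 2010-05-05: counting 453 days back gives 2009-02-06.
Adding +19 months to 2009-02-06 gives 2010-09-06.
Applying '-304 days' to 2010-09-06: counting 304 days back gives 2009-11-06.

2009-11-06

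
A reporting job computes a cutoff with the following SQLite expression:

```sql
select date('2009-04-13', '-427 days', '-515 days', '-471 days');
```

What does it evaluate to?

Applying '-427 days' to 2009-04-13: counting 427 days back gives 2008-02-11.
Applying '-515 days' to 2008-02-11: counting 515 days back gives 2006-09-14.
Applying '-471 days' to 2006-09-14: counting 471 days back gives 2005-05-31.

2005-05-31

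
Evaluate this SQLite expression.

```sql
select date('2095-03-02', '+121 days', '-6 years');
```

2089-07-01

Applying '+121 days' to 2095-03-02: counting 121 days forward gives 2095-07-01.
Adding -6 years to 2095-07-01 gives 2089-07-01.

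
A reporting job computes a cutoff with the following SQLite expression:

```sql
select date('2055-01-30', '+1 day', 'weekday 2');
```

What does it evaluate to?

Advancing 1 more day within January lands on 2055-01-31.
`weekday 2` advances to the next Tuesday; 2055-01-31 is a Sunday, so it moves forward to 2055-02-02.

2055-02-02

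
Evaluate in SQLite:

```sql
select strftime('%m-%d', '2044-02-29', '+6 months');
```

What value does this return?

First apply '+6 months': 2044-02-29 → 2044-08-29.
`%m-%d` extracts the month-day: 08-29.

08-29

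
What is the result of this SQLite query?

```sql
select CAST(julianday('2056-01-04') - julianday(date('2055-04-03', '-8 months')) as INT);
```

519

Adding -8 months to 2055-04-03 gives 2054-08-03.
28 days remain in August 2054 after the 3rd (31 − 3).
Full months from September 2054 through December 2055 contribute their day counts.
Then 4 days into January 2056.
Total: 28 + 30 + 31 + 30 + 31 + 31 + 28 + 31 + 30 + 31 + 30 + 31 + 31 + 30 + 31 + 30 + 31 + 4 = 519.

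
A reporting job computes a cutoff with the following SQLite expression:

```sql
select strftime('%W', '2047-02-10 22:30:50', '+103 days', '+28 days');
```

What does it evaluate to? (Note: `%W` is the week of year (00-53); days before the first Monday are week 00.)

24

First apply '+103 days', '+28 days': 2047-02-10 22:30:50 → 2047-06-21 22:30:50.
2047-06-21 is a Friday. SQLite's %W counts Mondays since the year started; the result is 24.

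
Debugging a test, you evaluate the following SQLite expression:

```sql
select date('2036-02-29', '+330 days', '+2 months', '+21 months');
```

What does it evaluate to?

Applying '+330 days' to 2036-02-29: counting 330 days forward gives 2037-01-24.
Adding +2 months to 2037-01-24 gives 2037-03-24.
Adding +21 months to 2037-03-24 gives 2038-12-24.

2038-12-24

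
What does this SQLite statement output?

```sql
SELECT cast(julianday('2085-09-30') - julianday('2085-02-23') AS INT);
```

5 days remain in February 2085 after the 23rd (28 − 23).
Full months from March 2085 through August 2085 contribute their day counts.
Then 30 days into September 2085.
Total: 5 + 31 + 30 + 31 + 30 + 31 + 31 + 30 = 219.

219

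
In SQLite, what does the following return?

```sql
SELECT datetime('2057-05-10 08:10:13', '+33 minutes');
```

2057-05-10 08:43:13

+33 minutes from 2057-05-10 08:10:13 is 2057-05-10 08:43:13.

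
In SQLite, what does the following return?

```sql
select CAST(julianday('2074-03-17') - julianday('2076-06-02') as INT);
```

14 days remain in March 2074 after the 17th (31 − 17).
Full months from April 2074 through May 2076 contribute their day counts.
Then 2 days into June 2076.
Total: 14 + 30 + 31 + 30 + 31 + 31 + 30 + 31 + 30 + 31 + 31 + 28 + 31 + 30 + 31 + 30 + 31 + 31 + 30 + 31 + 30 + 31 + 31 + 29 + 31 + 30 + 31 + 2 = 808.
The subtraction is earlier − later, so the result is −808 → -808.

-808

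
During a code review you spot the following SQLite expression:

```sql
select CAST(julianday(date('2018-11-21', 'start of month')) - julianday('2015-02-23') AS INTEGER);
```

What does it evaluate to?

1347

`start of month` rewinds 2018-11-21 to 2018-11-01.
5 days remain in February 2015 after the 23rd (28 − 23).
Full months from March 2015 through October 2018 contribute their day counts.
Then 1 day into November 2018.
Total: 5 + 31 + 30 + 31 + 30 + 31 + 31 + 30 + 31 + 30 + 31 + 31 + 29 + 31 + 30 + 31 + 30 + 31 + 31 + 30 + 31 + 30 + 31 + 31 + 28 + 31 + 30 + 31 + 30 + 31 + 31 + 30 + 31 + 30 + 31 + 31 + 28 + 31 + 30 + 31 + 30 + 31 + 31 + 30 + 31 + 1 = 1347.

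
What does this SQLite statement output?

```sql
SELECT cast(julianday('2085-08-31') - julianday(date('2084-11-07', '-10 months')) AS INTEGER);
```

602

Adding -10 months to 2084-11-07 gives 2084-01-07.
24 days remain in January 2084 after the 7th (31 − 7).
Full months from February 2084 through July 2085 contribute their day counts.
Then 31 days into August 2085.
Total: 24 + 29 + 31 + 30 + 31 + 30 + 31 + 31 + 30 + 31 + 30 + 31 + 31 + 28 + 31 + 30 + 31 + 30 + 31 + 31 = 602.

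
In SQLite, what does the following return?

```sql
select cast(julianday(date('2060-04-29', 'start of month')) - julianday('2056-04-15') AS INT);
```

1447

`start of month` rewinds 2060-04-29 to 2060-04-01.
15 days remain in April 2056 after the 15th (30 − 15).
Full months from May 2056 through March 2060 contribute their day counts.
Then 1 day into April 2060.
Total: 15 + 31 + 30 + 31 + 31 + 30 + 31 + 30 + 31 + 31 + 28 + 31 + 30 + 31 + 30 + 31 + 31 + 30 + 31 + 30 + 31 + 31 + 28 + 31 + 30 + 31 + 30 + 31 + 31 + 30 + 31 + 30 + 31 + 31 + 28 + 31 + 30 + 31 + 30 + 31 + 31 + 30 + 31 + 30 + 31 + 31 + 29 + 31 + 1 = 1447.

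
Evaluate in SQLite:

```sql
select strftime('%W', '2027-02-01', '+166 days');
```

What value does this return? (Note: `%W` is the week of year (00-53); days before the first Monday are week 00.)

28

First apply '+166 days': 2027-02-01 → 2027-07-17.
2027-07-17 is a Saturday. SQLite's %W counts Mondays since the year started; the result is 28.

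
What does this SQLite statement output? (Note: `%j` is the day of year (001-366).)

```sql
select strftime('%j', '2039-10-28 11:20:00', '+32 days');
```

333

First apply '+32 days': 2039-10-28 11:20:00 → 2039-11-29 11:20:00.
Day-of-year for 2039-11-29: days since 2039-01-01 inclusive = 333, zero-padded to 333.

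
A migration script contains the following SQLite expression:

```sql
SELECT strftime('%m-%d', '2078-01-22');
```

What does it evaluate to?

01-22

`%m-%d` extracts the month-day: 01-22.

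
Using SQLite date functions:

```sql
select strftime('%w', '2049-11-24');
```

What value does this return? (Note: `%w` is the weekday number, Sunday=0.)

3

2049-11-24 is a Wednesday; with Sunday=0 that is 3.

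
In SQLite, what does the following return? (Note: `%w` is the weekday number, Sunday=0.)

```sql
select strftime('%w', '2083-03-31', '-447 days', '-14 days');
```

4

First apply '-447 days', '-14 days': 2083-03-31 → 2081-12-25.
2081-12-25 is a Thursday; with Sunday=0 that is 4.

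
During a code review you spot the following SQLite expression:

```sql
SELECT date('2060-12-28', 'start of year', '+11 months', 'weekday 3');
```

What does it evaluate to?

2060-12-01

`start of year` rewinds 2060-12-28 to 2060-01-01.
Adding +11 months to 2060-01-01 gives 2060-12-01.
`weekday 3` advances to the next Wednesday; 2060-12-01 is already a Wednesday, so it stays at 2060-12-01.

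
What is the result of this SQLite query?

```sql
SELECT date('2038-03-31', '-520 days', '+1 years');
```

2037-10-27

Applying '-520 days' to 2038-03-31: counting 520 days back gives 2036-10-27.
Adding +1 year to 2036-10-27 gives 2037-10-27.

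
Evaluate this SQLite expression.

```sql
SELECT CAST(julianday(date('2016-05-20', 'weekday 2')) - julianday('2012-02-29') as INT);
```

1546

`weekday 2` advances to the next Tuesday; 2016-05-20 is a Friday, so it moves forward to 2016-05-24.
0 days remain in February 2012 after the 29th (29 − 29).
Full months from March 2012 through April 2016 contribute their day counts.
Then 24 days into May 2016.
Total: 0 + 31 + 30 + 31 + 30 + 31 + 31 + 30 + 31 + 30 + 31 + 31 + 28 + 31 + 30 + 31 + 30 + 31 + 31 + 30 + 31 + 30 + 31 + 31 + 28 + 31 + 30 + 31 + 30 + 31 + 31 + 30 + 31 + 30 + 31 + 31 + 28 + 31 + 30 + 31 + 30 + 31 + 31 + 30 + 31 + 30 + 31 + 31 + 29 + 31 + 30 + 24 = 1546.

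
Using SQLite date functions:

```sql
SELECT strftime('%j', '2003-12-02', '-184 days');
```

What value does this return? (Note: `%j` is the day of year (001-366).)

First apply '-184 days': 2003-12-02 → 2003-06-01.
Day-of-year for 2003-06-01: days since 2003-01-01 inclusive = 152, zero-padded to 152.

152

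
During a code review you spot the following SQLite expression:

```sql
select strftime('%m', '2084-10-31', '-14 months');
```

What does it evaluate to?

First apply '-14 months': 2084-10-31 → 2083-08-31.
`%m` extracts the 2-digit month (01-12): 08.

08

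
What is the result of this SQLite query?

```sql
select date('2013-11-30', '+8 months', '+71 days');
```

2014-10-09

Adding +8 months to 2013-11-30 gives 2014-07-30.
Applying '+71 days' to 2014-07-30: counting 71 days forward gives 2014-10-09.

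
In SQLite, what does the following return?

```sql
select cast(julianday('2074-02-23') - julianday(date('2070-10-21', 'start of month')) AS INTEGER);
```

1241

`start of month` rewinds 2070-10-21 to 2070-10-01.
30 days remain in October 2070 after the 1st (31 − 1).
Full months from November 2070 through January 2074 contribute their day counts.
Then 23 days into February 2074.
Total: 30 + 30 + 31 + 31 + 28 + 31 + 30 + 31 + 30 + 31 + 31 + 30 + 31 + 30 + 31 + 31 + 29 + 31 + 30 + 31 + 30 + 31 + 31 + 30 + 31 + 30 + 31 + 31 + 28 + 31 + 30 + 31 + 30 + 31 + 31 + 30 + 31 + 30 + 31 + 31 + 23 = 1241.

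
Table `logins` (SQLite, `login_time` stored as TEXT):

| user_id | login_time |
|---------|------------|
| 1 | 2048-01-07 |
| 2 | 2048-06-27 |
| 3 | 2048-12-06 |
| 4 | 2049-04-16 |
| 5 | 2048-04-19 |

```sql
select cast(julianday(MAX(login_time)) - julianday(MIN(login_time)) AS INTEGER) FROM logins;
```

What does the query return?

465

MIN = 2048-01-07, MAX = 2049-04-16.
24 days remain in January 2048 after the 7th (31 − 7).
Full months from February 2048 through March 2049 contribute their day counts.
Then 16 days into April 2049.
Total: 24 + 29 + 31 + 30 + 31 + 30 + 31 + 31 + 30 + 31 + 30 + 31 + 31 + 28 + 31 + 16 = 465.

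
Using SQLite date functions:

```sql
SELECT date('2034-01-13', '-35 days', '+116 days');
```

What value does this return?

2034-04-04

Going back 13 days from 2034-01-13 reaches 2033-12-31 (last day of December, 31 days).
Going back 22 days within December lands on 2033-12-09.
Applying '+116 days' to 2033-12-09: counting 116 days forward gives 2034-04-04.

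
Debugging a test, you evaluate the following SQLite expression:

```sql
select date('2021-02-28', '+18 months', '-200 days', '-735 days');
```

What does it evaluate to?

2020-02-05

Adding +18 months to 2021-02-28 gives 2022-08-28.
Applying '-200 days' to 2022-08-28: counting 200 days back gives 2022-02-09.
Applying '-735 days' to 2022-02-09: counting 735 days back gives 2020-02-05.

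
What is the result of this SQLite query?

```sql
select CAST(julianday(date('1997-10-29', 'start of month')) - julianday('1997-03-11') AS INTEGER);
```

204

`start of month` rewinds 1997-10-29 to 1997-10-01.
20 days remain in March 1997 after the 11th (31 − 11).
Full months from April 1997 through September 1997 contribute their day counts.
Then 1 day into October 1997.
Total: 20 + 30 + 31 + 30 + 31 + 31 + 30 + 1 = 204.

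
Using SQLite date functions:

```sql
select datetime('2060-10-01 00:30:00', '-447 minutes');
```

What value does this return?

2060-09-30 17:03:00

447 minutes = 7h 27m; -447 minutes from 2060-10-01 00:30:00 is 2060-09-30 17:03:00 (crosses midnight).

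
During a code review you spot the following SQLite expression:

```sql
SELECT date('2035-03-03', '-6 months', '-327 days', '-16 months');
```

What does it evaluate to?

2032-06-11

Adding -6 months to 2035-03-03 gives 2034-09-03.
Applying '-327 days' to 2034-09-03: counting 327 days back gives 2033-10-11.
Adding -16 months to 2033-10-11 gives 2032-06-11.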